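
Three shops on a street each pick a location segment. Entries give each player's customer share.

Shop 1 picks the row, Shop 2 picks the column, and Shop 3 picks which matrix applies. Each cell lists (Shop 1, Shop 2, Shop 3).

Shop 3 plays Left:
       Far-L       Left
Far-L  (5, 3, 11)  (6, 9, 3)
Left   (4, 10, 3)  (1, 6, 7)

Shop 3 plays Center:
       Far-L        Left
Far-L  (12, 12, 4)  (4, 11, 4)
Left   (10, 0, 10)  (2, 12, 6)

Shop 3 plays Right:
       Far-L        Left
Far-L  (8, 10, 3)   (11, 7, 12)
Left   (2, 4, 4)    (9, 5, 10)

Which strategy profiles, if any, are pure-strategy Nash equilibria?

Shop 1 against (Far-L, Left): payoffs 5, 4 → best response Far-L.
Shop 1 against (Far-L, Center): payoffs 12, 10 → best response Far-L.
Shop 1 against (Far-L, Right): payoffs 8, 2 → best response Far-L.
Shop 1 against (Left, Left): payoffs 6, 1 → best response Far-L.
Shop 1 against (Left, Center): payoffs 4, 2 → best response Far-L.
Shop 1 against (Left, Right): payoffs 11, 9 → best response Far-L.
Shop 2 against (Far-L, Left): payoffs 3, 9 → best response Left.
Shop 2 against (Far-L, Center): payoffs 12, 11 → best response Far-L.
Shop 2 against (Far-L, Right): payoffs 10, 7 → best response Far-L.
Shop 2 against (Left, Left): payoffs 10, 6 → best response Far-L.
Shop 2 against (Left, Center): payoffs 0, 12 → best response Left.
Shop 2 against (Left, Right): payoffs 4, 5 → best response Left.
Shop 3 against (Far-L, Far-L): payoffs 11, 4, 3 → best response Left.
Shop 3 against (Far-L, Left): payoffs 3, 4, 12 → best response Right.
Shop 3 against (Left, Far-L): payoffs 3, 10, 4 → best response Center.
Shop 3 against (Left, Left): payoffs 7, 6, 10 → best response Right.
No profile is a mutual best response for all players.

none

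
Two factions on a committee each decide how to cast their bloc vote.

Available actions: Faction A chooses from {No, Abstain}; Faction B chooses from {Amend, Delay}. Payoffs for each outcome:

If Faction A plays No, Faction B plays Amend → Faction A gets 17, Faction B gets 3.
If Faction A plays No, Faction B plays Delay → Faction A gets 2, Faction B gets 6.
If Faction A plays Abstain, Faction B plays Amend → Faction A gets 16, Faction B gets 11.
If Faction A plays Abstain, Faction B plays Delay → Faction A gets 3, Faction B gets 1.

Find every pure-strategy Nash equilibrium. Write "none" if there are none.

(No, Amend): Faction B can switch to Delay (3 → 6). Not NE.
(No, Delay): Faction A can switch to Abstain (2 → 3). Not NE.
(Abstain, Amend): Faction A can switch to No (16 → 17). Not NE.
(Abstain, Delay): Faction B can switch to Amend (1 → 11). Not NE.

No pure-strategy Nash equilibrium.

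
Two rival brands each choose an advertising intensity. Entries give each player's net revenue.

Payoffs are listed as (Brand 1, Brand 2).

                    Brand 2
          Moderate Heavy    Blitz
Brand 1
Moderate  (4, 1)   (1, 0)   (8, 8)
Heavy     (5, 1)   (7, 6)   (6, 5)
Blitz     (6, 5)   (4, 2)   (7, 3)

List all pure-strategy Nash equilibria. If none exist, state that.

Brand 1 against Moderate: payoffs 4, 5, 6 → best response Blitz.
Brand 1 against Heavy: payoffs 1, 7, 4 → best response Heavy.
Brand 1 against Blitz: payoffs 8, 6, 7 → best response Moderate.
Brand 2 against Moderate: payoffs 1, 0, 8 → best response Blitz.
Brand 2 against Heavy: payoffs 1, 6, 5 → best response Heavy.
Brand 2 against Blitz: payoffs 5, 2, 3 → best response Moderate.
Mutual best responses: (Moderate, Blitz); (Heavy, Heavy); (Blitz, Moderate).

(Moderate, Blitz), (Heavy, Heavy), (Blitz, Moderate)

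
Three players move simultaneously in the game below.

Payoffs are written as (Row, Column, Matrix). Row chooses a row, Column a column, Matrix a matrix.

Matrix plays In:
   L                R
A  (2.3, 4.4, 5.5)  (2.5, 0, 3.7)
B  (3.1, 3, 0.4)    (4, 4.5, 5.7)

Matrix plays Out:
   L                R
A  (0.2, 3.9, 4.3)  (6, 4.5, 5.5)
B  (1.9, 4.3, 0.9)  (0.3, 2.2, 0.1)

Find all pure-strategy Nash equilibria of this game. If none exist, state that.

(A, R, Out) and (B, L, Out) and (B, R, In)

For each player, find the best response to each opponent profile; mutual best responses are the pure NE.
Row against (L, In): payoffs 2.3, 3.1 → best response B.
Row against (L, Out): payoffs 0.2, 1.9 → best response B.
Row against (R, In): payoffs 2.5, 4 → best response B.
Row against (R, Out): payoffs 6, 0.3 → best response A.
Column against (A, In): payoffs 4.4, 0 → best response L.
Column against (A, Out): payoffs 3.9, 4.5 → best response R.
Column against (B, In): payoffs 3, 4.5 → best response R.
Column against (B, Out): payoffs 4.3, 2.2 → best response L.
Matrix against (A, L): payoffs 5.5, 4.3 → best response In.
Matrix against (A, R): payoffs 3.7, 5.5 → best response Out.
Matrix against (B, L): payoffs 0.4, 0.9 → best response Out.
Matrix against (B, R): payoffs 5.7, 0.1 → best response In.
Mutual best responses: (A, R, Out); (B, L, Out); (B, R, In).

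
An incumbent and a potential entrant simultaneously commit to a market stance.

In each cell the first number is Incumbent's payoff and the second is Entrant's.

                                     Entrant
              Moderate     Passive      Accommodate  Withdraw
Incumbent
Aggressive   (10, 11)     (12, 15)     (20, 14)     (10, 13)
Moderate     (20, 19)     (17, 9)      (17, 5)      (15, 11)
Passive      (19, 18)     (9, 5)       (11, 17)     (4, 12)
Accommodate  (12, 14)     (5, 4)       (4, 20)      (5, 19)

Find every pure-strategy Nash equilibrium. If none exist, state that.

Incumbent against Moderate: payoffs 10, 20, 19, 12 → best response Moderate.
Incumbent against Passive: payoffs 12, 17, 9, 5 → best response Moderate.
Incumbent against Accommodate: payoffs 20, 17, 11, 4 → best response Aggressive.
Incumbent against Withdraw: payoffs 10, 15, 4, 5 → best response Moderate.
Entrant against Aggressive: payoffs 11, 15, 14, 13 → best response Passive.
Entrant against Moderate: payoffs 19, 9, 5, 11 → best response Moderate.
Entrant against Passive: payoffs 18, 5, 17, 12 → best response Moderate.
Entrant against Accommodate: payoffs 14, 4, 20, 19 → best response Accommodate.
Mutual best responses: (Moderate, Moderate).

Pure NE: (Moderate, Moderate)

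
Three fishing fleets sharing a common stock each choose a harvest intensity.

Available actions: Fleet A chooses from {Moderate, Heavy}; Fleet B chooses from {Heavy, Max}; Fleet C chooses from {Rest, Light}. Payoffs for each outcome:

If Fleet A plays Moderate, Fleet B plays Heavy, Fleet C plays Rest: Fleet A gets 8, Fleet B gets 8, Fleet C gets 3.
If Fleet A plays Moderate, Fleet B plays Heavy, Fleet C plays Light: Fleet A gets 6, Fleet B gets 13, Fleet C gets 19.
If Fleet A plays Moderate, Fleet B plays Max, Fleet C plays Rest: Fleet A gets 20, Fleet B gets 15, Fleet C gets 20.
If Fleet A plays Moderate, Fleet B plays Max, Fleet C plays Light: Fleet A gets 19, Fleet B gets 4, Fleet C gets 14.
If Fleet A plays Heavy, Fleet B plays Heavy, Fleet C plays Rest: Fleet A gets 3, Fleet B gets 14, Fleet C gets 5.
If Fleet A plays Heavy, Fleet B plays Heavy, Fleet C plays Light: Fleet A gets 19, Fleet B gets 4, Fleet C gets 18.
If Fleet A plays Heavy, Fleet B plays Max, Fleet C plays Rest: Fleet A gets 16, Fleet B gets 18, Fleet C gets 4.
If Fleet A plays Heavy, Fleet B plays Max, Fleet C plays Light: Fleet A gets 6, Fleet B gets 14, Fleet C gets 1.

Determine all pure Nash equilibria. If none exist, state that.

(Moderate, Heavy, Rest): Fleet B can switch to Max (8 → 15). Not NE.
(Moderate, Heavy, Light): Fleet A can switch to Heavy (6 → 19). Not NE.
(Moderate, Max, Rest): Fleet A gets 20, best alternative 16; Fleet B gets 15, best alternative 8; Fleet C gets 20, best alternative 14. No profitable deviation — NE.
(Moderate, Max, Light): Fleet B can switch to Heavy (4 → 13). Not NE.
(Heavy, Heavy, Rest): Fleet A can switch to Moderate (3 → 8). Not NE.
(Heavy, Heavy, Light): Fleet B can switch to Max (4 → 14). Not NE.
(Heavy, Max, Rest): Fleet A can switch to Moderate (16 → 20). Not NE.
(Heavy, Max, Light): Fleet A can switch to Moderate (6 → 19). Not NE.

Pure NE: (Moderate, Max, Rest)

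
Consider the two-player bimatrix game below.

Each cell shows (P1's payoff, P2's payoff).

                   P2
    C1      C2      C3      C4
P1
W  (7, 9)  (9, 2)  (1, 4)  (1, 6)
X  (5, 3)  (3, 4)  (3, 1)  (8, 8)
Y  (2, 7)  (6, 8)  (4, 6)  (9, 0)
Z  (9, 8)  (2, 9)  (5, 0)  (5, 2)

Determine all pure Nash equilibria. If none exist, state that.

P1 against C1: payoffs 7, 5, 2, 9 → best response Z.
P1 against C2: payoffs 9, 3, 6, 2 → best response W.
P1 against C3: payoffs 1, 3, 4, 5 → best response Z.
P1 against C4: payoffs 1, 8, 9, 5 → best response Y.
P2 against W: payoffs 9, 2, 4, 6 → best response C1.
P2 against X: payoffs 3, 4, 1, 8 → best response C4.
P2 against Y: payoffs 7, 8, 6, 0 → best response C2.
P2 against Z: payoffs 8, 9, 0, 2 → best response C2.
No profile is a mutual best response for all players.

There is no pure-strategy Nash equilibrium.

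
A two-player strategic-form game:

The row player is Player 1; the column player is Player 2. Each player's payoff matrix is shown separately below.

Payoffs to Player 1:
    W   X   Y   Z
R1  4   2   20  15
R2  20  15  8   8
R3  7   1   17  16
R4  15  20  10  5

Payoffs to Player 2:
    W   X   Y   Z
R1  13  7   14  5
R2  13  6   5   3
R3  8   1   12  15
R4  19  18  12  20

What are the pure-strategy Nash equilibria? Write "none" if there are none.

Pure-strategy Nash equilibria: (R1, Y) and (R2, W) and (R3, Z)

For each strategy profile, look for a profitable unilateral deviation.
(R1, W): Player 1 can switch to R2 (4 → 20). Not NE.
(R1, X): Player 1 can switch to R2 (2 → 15). Not NE.
(R1, Y): Player 1 gets 20, best alternative 17; Player 2 gets 14, best alternative 13. No profitable deviation — NE.
(R1, Z): Player 1 can switch to R3 (15 → 16). Not NE.
(R2, W): Player 1 gets 20, best alternative 15; Player 2 gets 13, best alternative 6. No profitable deviation — NE.
(R2, X): Player 1 can switch to R4 (15 → 20). Not NE.
(R2, Y): Player 1 can switch to R1 (8 → 20). Not NE.
(R2, Z): Player 1 can switch to R1 (8 → 15). Not NE.
(R3, W): Player 1 can switch to R2 (7 → 20). Not NE.
(R3, X): Player 1 can switch to R1 (1 → 2). Not NE.
(R3, Y): Player 1 can switch to R1 (17 → 20). Not NE.
(R3, Z): Player 1 gets 16, best alternative 15; Player 2 gets 15, best alternative 12. No profitable deviation — NE.
(R4, W): Player 1 can switch to R2 (15 → 20). Not NE.
(R4, X): Player 2 can switch to W (18 → 19). Not NE.
(R4, Y): Player 1 can switch to R1 (10 → 20). Not NE.
(The remaining 1 profile has a profitable deviation by the same check.)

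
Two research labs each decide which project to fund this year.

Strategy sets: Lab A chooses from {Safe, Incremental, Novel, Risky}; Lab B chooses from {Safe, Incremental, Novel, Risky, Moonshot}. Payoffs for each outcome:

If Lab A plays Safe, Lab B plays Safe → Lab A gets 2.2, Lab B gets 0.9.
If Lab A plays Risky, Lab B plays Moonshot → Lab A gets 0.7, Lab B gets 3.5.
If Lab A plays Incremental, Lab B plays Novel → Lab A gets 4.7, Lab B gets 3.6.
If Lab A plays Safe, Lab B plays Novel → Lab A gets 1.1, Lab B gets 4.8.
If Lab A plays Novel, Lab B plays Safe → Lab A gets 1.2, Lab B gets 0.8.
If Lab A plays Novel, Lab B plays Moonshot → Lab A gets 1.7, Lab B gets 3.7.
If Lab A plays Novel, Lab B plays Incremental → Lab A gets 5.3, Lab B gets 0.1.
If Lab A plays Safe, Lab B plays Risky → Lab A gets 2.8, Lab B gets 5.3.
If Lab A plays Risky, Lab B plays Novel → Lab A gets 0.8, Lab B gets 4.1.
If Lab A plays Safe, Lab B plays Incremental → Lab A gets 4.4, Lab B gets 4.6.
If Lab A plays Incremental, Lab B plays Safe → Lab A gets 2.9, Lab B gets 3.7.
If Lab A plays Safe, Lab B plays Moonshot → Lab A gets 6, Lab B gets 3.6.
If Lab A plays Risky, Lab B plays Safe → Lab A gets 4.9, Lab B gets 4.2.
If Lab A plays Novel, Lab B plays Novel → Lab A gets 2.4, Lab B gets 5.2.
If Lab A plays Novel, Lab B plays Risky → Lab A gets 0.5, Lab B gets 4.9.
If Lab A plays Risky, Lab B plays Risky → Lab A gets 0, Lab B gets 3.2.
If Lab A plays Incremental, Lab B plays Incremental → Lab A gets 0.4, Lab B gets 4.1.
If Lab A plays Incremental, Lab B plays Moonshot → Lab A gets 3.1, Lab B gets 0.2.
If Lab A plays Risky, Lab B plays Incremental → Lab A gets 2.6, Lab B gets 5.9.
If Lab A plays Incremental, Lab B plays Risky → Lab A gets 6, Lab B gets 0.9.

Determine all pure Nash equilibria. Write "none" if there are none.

No pure-strategy Nash equilibrium.

For each player, find the best response to each opponent profile; mutual best responses are the pure NE.
Lab A against Safe: payoffs 2.2, 2.9, 1.2, 4.9 → best response Risky.
Lab A against Incremental: payoffs 4.4, 0.4, 5.3, 2.6 → best response Novel.
Lab A against Novel: payoffs 1.1, 4.7, 2.4, 0.8 → best response Incremental.
Lab A against Risky: payoffs 2.8, 6, 0.5, 0 → best response Incremental.
Lab A against Moonshot: payoffs 6, 3.1, 1.7, 0.7 → best response Safe.
Lab B against Safe: payoffs 0.9, 4.6, 4.8, 5.3, 3.6 → best response Risky.
Lab B against Incremental: payoffs 3.7, 4.1, 3.6, 0.9, 0.2 → best response Incremental.
Lab B against Novel: payoffs 0.8, 0.1, 5.2, 4.9, 3.7 → best response Novel.
Lab B against Risky: payoffs 4.2, 5.9, 4.1, 3.2, 3.5 → best response Incremental.
No profile is a mutual best response for all players.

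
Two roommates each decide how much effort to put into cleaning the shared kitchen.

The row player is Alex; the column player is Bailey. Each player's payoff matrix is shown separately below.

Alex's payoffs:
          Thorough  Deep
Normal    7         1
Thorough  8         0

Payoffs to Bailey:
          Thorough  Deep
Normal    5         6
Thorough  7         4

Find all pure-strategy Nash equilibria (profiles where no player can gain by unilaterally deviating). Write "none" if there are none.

(Normal, Thorough): Alex can switch to Thorough (7 → 8). Not NE.
(Normal, Deep): Alex gets 1, best alternative 0; Bailey gets 6, best alternative 5. No profitable deviation — NE.
(Thorough, Thorough): Alex gets 8, best alternative 7; Bailey gets 7, best alternative 4. No profitable deviation — NE.
(Thorough, Deep): Alex can switch to Normal (0 → 1). Not NE.

Pure-strategy Nash equilibria: (Normal, Deep) and (Thorough, Thorough)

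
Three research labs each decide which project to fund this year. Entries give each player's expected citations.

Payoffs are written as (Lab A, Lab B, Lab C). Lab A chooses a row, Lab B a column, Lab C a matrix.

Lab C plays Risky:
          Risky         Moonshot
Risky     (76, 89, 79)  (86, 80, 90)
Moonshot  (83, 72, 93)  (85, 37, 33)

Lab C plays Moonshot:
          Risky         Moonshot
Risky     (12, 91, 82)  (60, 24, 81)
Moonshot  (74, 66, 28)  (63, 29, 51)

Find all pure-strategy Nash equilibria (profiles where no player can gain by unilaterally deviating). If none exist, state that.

The unique pure-strategy Nash equilibrium is (Moonshot, Risky, Risky).

Lab A against (Risky, Risky): payoffs 76, 83 → best response Moonshot.
Lab A against (Risky, Moonshot): payoffs 12, 74 → best response Moonshot.
Lab A against (Moonshot, Risky): payoffs 86, 85 → best response Risky.
Lab A against (Moonshot, Moonshot): payoffs 60, 63 → best response Moonshot.
Lab B against (Risky, Risky): payoffs 89, 80 → best response Risky.
Lab B against (Risky, Moonshot): payoffs 91, 24 → best response Risky.
Lab B against (Moonshot, Risky): payoffs 72, 37 → best response Risky.
Lab B against (Moonshot, Moonshot): payoffs 66, 29 → best response Risky.
Lab C against (Risky, Risky): payoffs 79, 82 → best response Moonshot.
Lab C against (Risky, Moonshot): payoffs 90, 81 → best response Risky.
Lab C against (Moonshot, Risky): payoffs 93, 28 → best response Risky.
Lab C against (Moonshot, Moonshot): payoffs 33, 51 → best response Moonshot.
Mutual best responses: (Moonshot, Risky, Risky).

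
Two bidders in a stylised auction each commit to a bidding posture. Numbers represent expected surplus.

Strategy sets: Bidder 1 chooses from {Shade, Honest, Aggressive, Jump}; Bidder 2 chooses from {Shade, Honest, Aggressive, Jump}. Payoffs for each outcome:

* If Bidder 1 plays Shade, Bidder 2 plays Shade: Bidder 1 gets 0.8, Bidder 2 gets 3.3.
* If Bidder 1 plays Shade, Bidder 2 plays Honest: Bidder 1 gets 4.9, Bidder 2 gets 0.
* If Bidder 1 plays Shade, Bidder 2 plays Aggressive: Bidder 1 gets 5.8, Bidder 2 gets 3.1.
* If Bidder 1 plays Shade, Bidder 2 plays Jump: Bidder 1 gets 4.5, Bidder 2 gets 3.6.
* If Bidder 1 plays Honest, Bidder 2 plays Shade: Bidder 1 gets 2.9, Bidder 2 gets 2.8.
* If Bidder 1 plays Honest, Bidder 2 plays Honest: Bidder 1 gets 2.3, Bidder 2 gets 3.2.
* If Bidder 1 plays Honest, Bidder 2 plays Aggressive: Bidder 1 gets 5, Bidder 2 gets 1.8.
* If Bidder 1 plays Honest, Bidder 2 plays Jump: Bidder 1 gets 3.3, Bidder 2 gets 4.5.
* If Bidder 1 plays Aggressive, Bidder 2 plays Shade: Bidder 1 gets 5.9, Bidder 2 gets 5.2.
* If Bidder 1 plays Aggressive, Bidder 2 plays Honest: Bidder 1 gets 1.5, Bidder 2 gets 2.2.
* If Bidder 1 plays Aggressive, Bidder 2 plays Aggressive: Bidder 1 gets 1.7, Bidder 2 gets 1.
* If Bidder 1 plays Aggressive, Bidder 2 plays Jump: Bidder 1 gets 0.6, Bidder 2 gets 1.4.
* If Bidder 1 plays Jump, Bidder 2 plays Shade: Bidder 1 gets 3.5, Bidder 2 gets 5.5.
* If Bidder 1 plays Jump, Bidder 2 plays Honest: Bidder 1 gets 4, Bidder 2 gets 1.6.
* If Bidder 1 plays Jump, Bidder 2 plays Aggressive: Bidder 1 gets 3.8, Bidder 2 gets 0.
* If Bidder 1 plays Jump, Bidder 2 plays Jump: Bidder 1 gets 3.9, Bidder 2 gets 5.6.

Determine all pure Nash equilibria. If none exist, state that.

Pure-strategy Nash equilibria: (Shade, Jump); (Aggressive, Shade)

Bidder 1 against Shade: payoffs 0.8, 2.9, 5.9, 3.5 → best response Aggressive.
Bidder 1 against Honest: payoffs 4.9, 2.3, 1.5, 4 → best response Shade.
Bidder 1 against Aggressive: payoffs 5.8, 5, 1.7, 3.8 → best response Shade.
Bidder 1 against Jump: payoffs 4.5, 3.3, 0.6, 3.9 → best response Shade.
Bidder 2 against Shade: payoffs 3.3, 0, 3.1, 3.6 → best response Jump.
Bidder 2 against Honest: payoffs 2.8, 3.2, 1.8, 4.5 → best response Jump.
Bidder 2 against Aggressive: payoffs 5.2, 2.2, 1, 1.4 → best response Shade.
Bidder 2 against Jump: payoffs 5.5, 1.6, 0, 5.6 → best response Jump.
Mutual best responses: (Shade, Jump); (Aggressive, Shade).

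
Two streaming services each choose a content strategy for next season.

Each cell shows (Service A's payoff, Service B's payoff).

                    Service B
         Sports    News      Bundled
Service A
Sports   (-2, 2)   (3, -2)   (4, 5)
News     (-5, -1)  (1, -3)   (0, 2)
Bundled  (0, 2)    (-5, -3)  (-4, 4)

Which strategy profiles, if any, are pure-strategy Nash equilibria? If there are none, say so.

(Sports, Sports): Service A can switch to Bundled (-2 → 0). Not NE.
(Sports, News): Service B can switch to Sports (-2 → 2). Not NE.
(Sports, Bundled): Service A gets 4, best alternative 0; Service B gets 5, best alternative 2. No profitable deviation — NE.
(News, Sports): Service A can switch to Sports (-5 → -2). Not NE.
(News, News): Service A can switch to Sports (1 → 3). Not NE.
(News, Bundled): Service A can switch to Sports (0 → 4). Not NE.
(Bundled, Sports): Service B can switch to Bundled (2 → 4). Not NE.
(The remaining 2 profiles each have a profitable deviation by the same check.)

The unique pure-strategy Nash equilibrium is (Sports, Bundled).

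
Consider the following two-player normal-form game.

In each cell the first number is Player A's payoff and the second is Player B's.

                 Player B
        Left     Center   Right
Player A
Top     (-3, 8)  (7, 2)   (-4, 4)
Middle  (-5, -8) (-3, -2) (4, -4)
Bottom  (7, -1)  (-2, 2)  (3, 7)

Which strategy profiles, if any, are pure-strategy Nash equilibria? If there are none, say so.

This game has no pure Nash equilibrium.

(Top, Left): Player A can switch to Bottom (-3 → 7). Not NE.
(Top, Center): Player B can switch to Left (2 → 8). Not NE.
(Top, Right): Player A can switch to Middle (-4 → 4). Not NE.
(Middle, Left): Player A can switch to Top (-5 → -3). Not NE.
(Middle, Center): Player A can switch to Top (-3 → 7). Not NE.
(Middle, Right): Player B can switch to Center (-4 → -2). Not NE.
(Bottom, Left): Player B can switch to Center (-1 → 2). Not NE.
(Bottom, Center): Player A can switch to Top (-2 → 7). Not NE.
(Bottom, Right): Player A can switch to Middle (3 → 4). Not NE.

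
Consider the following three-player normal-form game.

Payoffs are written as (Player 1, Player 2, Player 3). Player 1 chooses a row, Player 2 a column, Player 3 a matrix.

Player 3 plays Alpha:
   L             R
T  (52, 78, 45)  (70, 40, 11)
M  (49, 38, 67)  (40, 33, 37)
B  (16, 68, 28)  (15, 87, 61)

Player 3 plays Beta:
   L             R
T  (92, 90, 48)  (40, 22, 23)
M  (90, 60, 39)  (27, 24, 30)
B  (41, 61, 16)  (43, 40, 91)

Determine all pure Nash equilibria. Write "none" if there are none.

(T, L, Alpha): Player 3 can switch to Beta (45 → 48). Not NE.
(T, L, Beta): Player 1 gets 92, best alternative 90; Player 2 gets 90, best alternative 22; Player 3 gets 48, best alternative 45. No profitable deviation — NE.
(T, R, Alpha): Player 2 can switch to L (40 → 78). Not NE.
(T, R, Beta): Player 1 can switch to B (40 → 43). Not NE.
(M, L, Alpha): Player 1 can switch to T (49 → 52). Not NE.
(M, L, Beta): Player 1 can switch to T (90 → 92). Not NE.
(M, R, Alpha): Player 1 can switch to T (40 → 70). Not NE.
(M, R, Beta): Player 1 can switch to T (27 → 40). Not NE.
(B, L, Alpha): Player 1 can switch to T (16 → 52). Not NE.
(B, L, Beta): Player 1 can switch to T (41 → 92). Not NE.
(B, R, Alpha): Player 1 can switch to T (15 → 70). Not NE.
(The remaining 1 profile has a profitable deviation by the same check.)

(T, L, Beta)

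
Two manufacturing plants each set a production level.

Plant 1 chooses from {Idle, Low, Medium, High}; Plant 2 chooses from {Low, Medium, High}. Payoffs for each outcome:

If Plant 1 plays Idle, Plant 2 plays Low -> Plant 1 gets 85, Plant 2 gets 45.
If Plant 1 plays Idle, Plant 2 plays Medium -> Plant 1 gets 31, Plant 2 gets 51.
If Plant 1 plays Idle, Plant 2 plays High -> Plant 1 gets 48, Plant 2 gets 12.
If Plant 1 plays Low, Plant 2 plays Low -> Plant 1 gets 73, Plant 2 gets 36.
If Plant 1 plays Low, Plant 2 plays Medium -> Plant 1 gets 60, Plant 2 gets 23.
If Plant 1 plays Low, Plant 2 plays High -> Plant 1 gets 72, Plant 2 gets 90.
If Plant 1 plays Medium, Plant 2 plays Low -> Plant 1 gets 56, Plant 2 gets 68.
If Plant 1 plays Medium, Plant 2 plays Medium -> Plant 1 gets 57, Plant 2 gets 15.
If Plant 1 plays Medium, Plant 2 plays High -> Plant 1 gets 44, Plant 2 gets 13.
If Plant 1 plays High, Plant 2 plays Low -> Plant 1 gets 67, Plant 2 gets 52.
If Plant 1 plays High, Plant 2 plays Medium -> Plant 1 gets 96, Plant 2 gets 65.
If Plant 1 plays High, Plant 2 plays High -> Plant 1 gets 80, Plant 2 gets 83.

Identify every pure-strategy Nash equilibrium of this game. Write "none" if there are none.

(Idle, Low): Plant 2 can switch to Medium (45 → 51). Not NE.
(Idle, Medium): Plant 1 can switch to Low (31 → 60). Not NE.
(Idle, High): Plant 1 can switch to Low (48 → 72). Not NE.
(Low, Low): Plant 1 can switch to Idle (73 → 85). Not NE.
(Low, Medium): Plant 1 can switch to High (60 → 96). Not NE.
(Low, High): Plant 1 can switch to High (72 → 80). Not NE.
(Medium, Low): Plant 1 can switch to Idle (56 → 85). Not NE.
(Medium, Medium): Plant 1 can switch to Low (57 → 60). Not NE.
(Medium, High): Plant 1 can switch to Idle (44 → 48). Not NE.
(High, Low): Plant 1 can switch to Idle (67 → 85). Not NE.
(High, Medium): Plant 2 can switch to High (65 → 83). Not NE.
(High, High): Plant 1 gets 80, best alternative 72; Plant 2 gets 83, best alternative 65. No profitable deviation — NE.

(High, High)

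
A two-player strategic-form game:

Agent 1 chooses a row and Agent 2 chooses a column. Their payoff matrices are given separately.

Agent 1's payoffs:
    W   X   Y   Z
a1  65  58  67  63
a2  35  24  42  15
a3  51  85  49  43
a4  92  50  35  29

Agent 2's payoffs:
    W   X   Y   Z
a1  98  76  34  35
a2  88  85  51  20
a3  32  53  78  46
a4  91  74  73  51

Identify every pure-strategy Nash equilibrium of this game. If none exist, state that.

Pure NE: (a4, W)

(a1, W): Agent 1 can switch to a4 (65 → 92). Not NE.
(a1, X): Agent 1 can switch to a3 (58 → 85). Not NE.
(a1, Y): Agent 2 can switch to W (34 → 98). Not NE.
(a1, Z): Agent 2 can switch to W (35 → 98). Not NE.
(a2, W): Agent 1 can switch to a1 (35 → 65). Not NE.
(a2, X): Agent 1 can switch to a1 (24 → 58). Not NE.
(a2, Y): Agent 1 can switch to a1 (42 → 67). Not NE.
(a2, Z): Agent 1 can switch to a1 (15 → 63). Not NE.
(a3, W): Agent 1 can switch to a1 (51 → 65). Not NE.
(a3, X): Agent 2 can switch to Y (53 → 78). Not NE.
(a4, W): Agent 1 gets 92, best alternative 65; Agent 2 gets 91, best alternative 74. No profitable deviation — NE.
(The remaining 5 profiles each have a profitable deviation by the same check.)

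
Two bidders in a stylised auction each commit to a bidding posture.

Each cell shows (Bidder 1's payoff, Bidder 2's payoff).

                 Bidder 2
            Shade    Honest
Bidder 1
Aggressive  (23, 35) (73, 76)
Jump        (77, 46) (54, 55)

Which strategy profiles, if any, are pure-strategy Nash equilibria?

(Aggressive, Honest)

For each strategy profile, look for a profitable unilateral deviation.
(Aggressive, Shade): Bidder 1 can switch to Jump (23 → 77). Not NE.
(Aggressive, Honest): Bidder 1 gets 73, best alternative 54; Bidder 2 gets 76, best alternative 35. No profitable deviation — NE.
(Jump, Shade): Bidder 2 can switch to Honest (46 → 55). Not NE.
(Jump, Honest): Bidder 1 can switch to Aggressive (54 → 73). Not NE.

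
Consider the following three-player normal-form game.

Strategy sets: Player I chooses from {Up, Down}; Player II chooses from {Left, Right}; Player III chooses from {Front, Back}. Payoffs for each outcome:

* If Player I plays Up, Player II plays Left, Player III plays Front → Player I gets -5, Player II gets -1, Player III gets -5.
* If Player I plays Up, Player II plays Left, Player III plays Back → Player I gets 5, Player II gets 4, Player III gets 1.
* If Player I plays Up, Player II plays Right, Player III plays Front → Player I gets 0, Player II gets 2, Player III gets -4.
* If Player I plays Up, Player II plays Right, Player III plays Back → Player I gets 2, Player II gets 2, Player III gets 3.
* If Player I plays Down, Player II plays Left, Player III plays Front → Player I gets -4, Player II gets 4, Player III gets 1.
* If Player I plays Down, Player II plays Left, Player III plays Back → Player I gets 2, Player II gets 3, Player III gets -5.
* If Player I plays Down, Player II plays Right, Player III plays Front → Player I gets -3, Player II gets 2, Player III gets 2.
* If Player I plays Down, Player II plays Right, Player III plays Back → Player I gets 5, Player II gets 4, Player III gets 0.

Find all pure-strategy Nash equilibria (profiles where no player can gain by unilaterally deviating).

(Up, Left, Back), (Down, Left, Front)

(Up, Left, Front): Player I can switch to Down (-5 → -4). Not NE.
(Up, Left, Back): Player I gets 5, best alternative 2; Player II gets 4, best alternative 2; Player III gets 1, best alternative -5. No profitable deviation — NE.
(Up, Right, Front): Player III can switch to Back (-4 → 3). Not NE.
(Up, Right, Back): Player I can switch to Down (2 → 5). Not NE.
(Down, Left, Front): Player I gets -4, best alternative -5; Player II gets 4, best alternative 2; Player III gets 1, best alternative -5. No profitable deviation — NE.
(Down, Left, Back): Player I can switch to Up (2 → 5). Not NE.
(Down, Right, Front): Player I can switch to Up (-3 → 0). Not NE.
(Down, Right, Back): Player III can switch to Front (0 → 2). Not NE.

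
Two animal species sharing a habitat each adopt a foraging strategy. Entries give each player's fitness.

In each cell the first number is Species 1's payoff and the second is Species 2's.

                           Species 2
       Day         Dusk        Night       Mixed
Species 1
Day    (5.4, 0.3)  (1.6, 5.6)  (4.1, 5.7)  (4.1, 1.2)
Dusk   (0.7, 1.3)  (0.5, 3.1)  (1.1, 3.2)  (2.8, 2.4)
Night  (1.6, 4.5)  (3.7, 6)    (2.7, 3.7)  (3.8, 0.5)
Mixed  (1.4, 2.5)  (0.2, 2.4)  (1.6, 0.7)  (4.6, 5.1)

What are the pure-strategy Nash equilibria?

For each strategy profile, look for a profitable unilateral deviation.
(Day, Day): Species 2 can switch to Dusk (0.3 → 5.6). Not NE.
(Day, Dusk): Species 1 can switch to Night (1.6 → 3.7). Not NE.
(Day, Night): Species 1 gets 4.1, best alternative 2.7; Species 2 gets 5.7, best alternative 5.6. No profitable deviation — NE.
(Day, Mixed): Species 1 can switch to Mixed (4.1 → 4.6). Not NE.
(Dusk, Day): Species 1 can switch to Day (0.7 → 5.4). Not NE.
(Dusk, Dusk): Species 1 can switch to Day (0.5 → 1.6). Not NE.
(Dusk, Night): Species 1 can switch to Day (1.1 → 4.1). Not NE.
(Dusk, Mixed): Species 1 can switch to Day (2.8 → 4.1). Not NE.
(Night, Day): Species 1 can switch to Day (1.6 → 5.4). Not NE.
(Night, Dusk): Species 1 gets 3.7, best alternative 1.6; Species 2 gets 6, best alternative 4.5. No profitable deviation — NE.
(Mixed, Mixed): Species 1 gets 4.6, best alternative 4.1; Species 2 gets 5.1, best alternative 2.5. No profitable deviation — NE.
(The remaining 5 profiles each have a profitable deviation by the same check.)

(Day, Night); (Night, Dusk); (Mixed, Mixed)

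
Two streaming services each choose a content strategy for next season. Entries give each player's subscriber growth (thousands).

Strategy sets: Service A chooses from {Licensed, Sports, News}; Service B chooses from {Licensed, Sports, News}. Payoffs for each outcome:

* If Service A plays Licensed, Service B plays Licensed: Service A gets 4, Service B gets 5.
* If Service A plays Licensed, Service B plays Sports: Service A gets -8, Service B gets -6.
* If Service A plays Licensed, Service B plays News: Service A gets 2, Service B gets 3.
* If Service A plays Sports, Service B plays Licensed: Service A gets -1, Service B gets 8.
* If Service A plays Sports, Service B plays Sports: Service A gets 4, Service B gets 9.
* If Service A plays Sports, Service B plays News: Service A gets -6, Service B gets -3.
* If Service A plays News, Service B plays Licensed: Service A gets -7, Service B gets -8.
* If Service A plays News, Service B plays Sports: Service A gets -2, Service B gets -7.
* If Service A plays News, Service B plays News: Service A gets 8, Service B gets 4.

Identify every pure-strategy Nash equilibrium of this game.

Service A against Licensed: payoffs 4, -1, -7 → best response Licensed.
Service A against Sports: payoffs -8, 4, -2 → best response Sports.
Service A against News: payoffs 2, -6, 8 → best response News.
Service B against Licensed: payoffs 5, -6, 3 → best response Licensed.
Service B against Sports: payoffs 8, 9, -3 → best response Sports.
Service B against News: payoffs -8, -7, 4 → best response News.
Mutual best responses: (Licensed, Licensed); (Sports, Sports); (News, News).

Pure-strategy Nash equilibria: (Licensed, Licensed); (Sports, Sports); (News, News)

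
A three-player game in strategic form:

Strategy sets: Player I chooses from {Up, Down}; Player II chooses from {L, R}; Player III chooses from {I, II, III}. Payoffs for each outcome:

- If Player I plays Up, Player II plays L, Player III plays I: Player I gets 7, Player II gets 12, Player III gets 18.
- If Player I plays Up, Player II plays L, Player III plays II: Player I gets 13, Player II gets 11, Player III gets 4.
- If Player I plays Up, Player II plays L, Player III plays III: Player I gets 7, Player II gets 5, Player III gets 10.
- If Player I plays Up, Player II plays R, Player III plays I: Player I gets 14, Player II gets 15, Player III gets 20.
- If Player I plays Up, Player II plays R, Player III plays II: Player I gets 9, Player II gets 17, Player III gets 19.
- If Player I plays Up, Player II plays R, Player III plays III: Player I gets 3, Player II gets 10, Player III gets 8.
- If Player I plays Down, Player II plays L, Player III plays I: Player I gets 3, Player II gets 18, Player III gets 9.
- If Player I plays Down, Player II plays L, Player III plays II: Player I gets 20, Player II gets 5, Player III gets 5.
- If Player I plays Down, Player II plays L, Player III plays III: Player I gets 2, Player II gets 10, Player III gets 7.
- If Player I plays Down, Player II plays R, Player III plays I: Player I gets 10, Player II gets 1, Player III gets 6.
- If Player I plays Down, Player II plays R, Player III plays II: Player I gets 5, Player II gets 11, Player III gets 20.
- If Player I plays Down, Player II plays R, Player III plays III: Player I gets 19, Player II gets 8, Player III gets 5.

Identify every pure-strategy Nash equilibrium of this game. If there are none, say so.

Player I against (L, I): payoffs 7, 3 → best response Up.
Player I against (L, II): payoffs 13, 20 → best response Down.
Player I against (L, III): payoffs 7, 2 → best response Up.
Player I against (R, I): payoffs 14, 10 → best response Up.
Player I against (R, II): payoffs 9, 5 → best response Up.
Player I against (R, III): payoffs 3, 19 → best response Down.
Player II against (Up, I): payoffs 12, 15 → best response R.
Player II against (Up, II): payoffs 11, 17 → best response R.
Player II against (Up, III): payoffs 5, 10 → best response R.
Player II against (Down, I): payoffs 18, 1 → best response L.
Player II against (Down, II): payoffs 5, 11 → best response R.
Player II against (Down, III): payoffs 10, 8 → best response L.
Player III against (Up, L): payoffs 18, 4, 10 → best response I.
Player III against (Up, R): payoffs 20, 19, 8 → best response I.
Player III against (Down, L): payoffs 9, 5, 7 → best response I.
Player III against (Down, R): payoffs 6, 20, 5 → best response II.
Mutual best responses: (Up, R, I).

The unique pure-strategy Nash equilibrium is (Up, R, I).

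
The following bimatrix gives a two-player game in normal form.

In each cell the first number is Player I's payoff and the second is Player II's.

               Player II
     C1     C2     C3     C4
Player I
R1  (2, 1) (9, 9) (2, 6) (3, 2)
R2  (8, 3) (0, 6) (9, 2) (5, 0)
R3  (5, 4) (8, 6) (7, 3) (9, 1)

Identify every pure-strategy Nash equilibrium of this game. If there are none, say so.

(R1, C2)

(R1, C1): Player I can switch to R2 (2 → 8). Not NE.
(R1, C2): Player I gets 9, best alternative 8; Player II gets 9, best alternative 6. No profitable deviation — NE.
(R1, C3): Player I can switch to R2 (2 → 9). Not NE.
(R1, C4): Player I can switch to R2 (3 → 5). Not NE.
(R2, C1): Player II can switch to C2 (3 → 6). Not NE.
(R2, C2): Player I can switch to R1 (0 → 9). Not NE.
(R2, C3): Player II can switch to C1 (2 → 3). Not NE.
(R2, C4): Player I can switch to R3 (5 → 9). Not NE.
(R3, C1): Player I can switch to R2 (5 → 8). Not NE.
(The remaining 3 profiles each have a profitable deviation by the same check.)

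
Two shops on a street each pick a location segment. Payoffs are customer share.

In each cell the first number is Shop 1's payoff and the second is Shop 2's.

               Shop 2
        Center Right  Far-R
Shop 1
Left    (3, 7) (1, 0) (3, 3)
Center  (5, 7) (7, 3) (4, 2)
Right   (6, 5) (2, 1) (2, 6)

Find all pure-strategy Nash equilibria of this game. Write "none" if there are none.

Mark each player's best response to every combination of opponents' strategies; a profile where every player is best-responding is a pure Nash equilibrium.
Shop 1 against Center: payoffs 3, 5, 6 → best response Right.
Shop 1 against Right: payoffs 1, 7, 2 → best response Center.
Shop 1 against Far-R: payoffs 3, 4, 2 → best response Center.
Shop 2 against Left: payoffs 7, 0, 3 → best response Center.
Shop 2 against Center: payoffs 7, 3, 2 → best response Center.
Shop 2 against Right: payoffs 5, 1, 6 → best response Far-R.
No profile is a mutual best response for all players.

There is no pure-strategy Nash equilibrium.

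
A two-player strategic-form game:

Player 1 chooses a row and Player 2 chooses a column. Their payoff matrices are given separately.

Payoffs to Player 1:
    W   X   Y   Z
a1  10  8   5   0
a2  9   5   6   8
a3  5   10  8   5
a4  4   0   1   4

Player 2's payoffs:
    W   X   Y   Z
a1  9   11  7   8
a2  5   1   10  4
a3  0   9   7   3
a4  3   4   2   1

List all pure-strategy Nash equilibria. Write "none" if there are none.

Pure NE: (a3, X)

(a1, W): Player 2 can switch to X (9 → 11). Not NE.
(a1, X): Player 1 can switch to a3 (8 → 10). Not NE.
(a1, Y): Player 1 can switch to a2 (5 → 6). Not NE.
(a1, Z): Player 1 can switch to a2 (0 → 8). Not NE.
(a2, W): Player 1 can switch to a1 (9 → 10). Not NE.
(a2, X): Player 1 can switch to a1 (5 → 8). Not NE.
(a2, Y): Player 1 can switch to a3 (6 → 8). Not NE.
(a2, Z): Player 2 can switch to W (4 → 5). Not NE.
(a3, W): Player 1 can switch to a1 (5 → 10). Not NE.
(a3, X): Player 1 gets 10, best alternative 8; Player 2 gets 9, best alternative 7. No profitable deviation — NE.
(a3, Y): Player 2 can switch to X (7 → 9). Not NE.
(The remaining 5 profiles each have a profitable deviation by the same check.)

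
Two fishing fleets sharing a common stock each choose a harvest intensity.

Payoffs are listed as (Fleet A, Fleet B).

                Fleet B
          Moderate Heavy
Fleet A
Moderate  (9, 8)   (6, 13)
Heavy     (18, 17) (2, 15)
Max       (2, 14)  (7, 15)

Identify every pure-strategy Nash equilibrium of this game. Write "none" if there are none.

(Moderate, Moderate): Fleet A can switch to Heavy (9 → 18). Not NE.
(Moderate, Heavy): Fleet A can switch to Max (6 → 7). Not NE.
(Heavy, Moderate): Fleet A gets 18, best alternative 9; Fleet B gets 17, best alternative 15. No profitable deviation — NE.
(Heavy, Heavy): Fleet A can switch to Moderate (2 → 6). Not NE.
(Max, Moderate): Fleet A can switch to Moderate (2 → 9). Not NE.
(Max, Heavy): Fleet A gets 7, best alternative 6; Fleet B gets 15, best alternative 14. No profitable deviation — NE.

The pure Nash equilibria are (Heavy, Moderate), (Max, Heavy).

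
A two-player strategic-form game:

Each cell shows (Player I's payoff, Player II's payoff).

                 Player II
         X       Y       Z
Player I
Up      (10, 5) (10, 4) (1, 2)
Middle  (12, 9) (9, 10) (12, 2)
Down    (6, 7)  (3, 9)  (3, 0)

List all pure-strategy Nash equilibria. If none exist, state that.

No pure-strategy Nash equilibrium.

For each strategy profile, look for a profitable unilateral deviation.
(Up, X): Player I can switch to Middle (10 → 12). Not NE.
(Up, Y): Player II can switch to X (4 → 5). Not NE.
(Up, Z): Player I can switch to Middle (1 → 12). Not NE.
(Middle, X): Player II can switch to Y (9 → 10). Not NE.
(Middle, Y): Player I can switch to Up (9 → 10). Not NE.
(Middle, Z): Player II can switch to X (2 → 9). Not NE.
(Down, X): Player I can switch to Up (6 → 10). Not NE.
(Down, Y): Player I can switch to Up (3 → 10). Not NE.
(The remaining 1 profile has a profitable deviation by the same check.)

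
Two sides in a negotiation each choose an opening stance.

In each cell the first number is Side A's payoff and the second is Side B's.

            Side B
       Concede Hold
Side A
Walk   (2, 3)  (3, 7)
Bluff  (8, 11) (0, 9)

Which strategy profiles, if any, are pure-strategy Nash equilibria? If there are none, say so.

Check each profile: it is a Nash equilibrium iff no player can strictly gain by switching unilaterally.
(Walk, Concede): Side A can switch to Bluff (2 → 8). Not NE.
(Walk, Hold): Side A gets 3, best alternative 0; Side B gets 7, best alternative 3. No profitable deviation — NE.
(Bluff, Concede): Side A gets 8, best alternative 2; Side B gets 11, best alternative 9. No profitable deviation — NE.
(Bluff, Hold): Side A can switch to Walk (0 → 3). Not NE.

The pure Nash equilibria are (Walk, Hold); (Bluff, Concede).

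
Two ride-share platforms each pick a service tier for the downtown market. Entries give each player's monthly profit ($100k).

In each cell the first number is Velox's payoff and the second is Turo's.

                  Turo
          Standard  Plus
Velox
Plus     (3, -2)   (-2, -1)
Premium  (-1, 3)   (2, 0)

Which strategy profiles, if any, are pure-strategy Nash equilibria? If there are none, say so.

(Plus, Standard): Turo can switch to Plus (-2 → -1). Not NE.
(Plus, Plus): Velox can switch to Premium (-2 → 2). Not NE.
(Premium, Standard): Velox can switch to Plus (-1 → 3). Not NE.
(Premium, Plus): Turo can switch to Standard (0 → 3). Not NE.

No pure-strategy Nash equilibrium.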